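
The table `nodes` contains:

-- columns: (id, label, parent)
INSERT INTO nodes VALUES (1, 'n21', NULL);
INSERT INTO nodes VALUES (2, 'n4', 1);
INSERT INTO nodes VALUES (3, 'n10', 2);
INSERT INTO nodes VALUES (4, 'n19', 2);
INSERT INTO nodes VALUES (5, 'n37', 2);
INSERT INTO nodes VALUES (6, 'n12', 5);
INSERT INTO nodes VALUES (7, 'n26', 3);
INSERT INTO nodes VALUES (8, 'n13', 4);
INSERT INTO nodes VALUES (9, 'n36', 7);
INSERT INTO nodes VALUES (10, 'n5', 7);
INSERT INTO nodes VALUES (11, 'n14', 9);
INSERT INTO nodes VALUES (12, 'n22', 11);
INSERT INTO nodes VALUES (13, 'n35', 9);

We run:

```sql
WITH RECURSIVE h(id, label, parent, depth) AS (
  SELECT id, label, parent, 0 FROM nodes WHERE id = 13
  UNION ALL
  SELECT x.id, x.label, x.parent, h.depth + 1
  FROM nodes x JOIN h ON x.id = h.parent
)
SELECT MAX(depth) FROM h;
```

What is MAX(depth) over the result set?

5

Base: id=13 (n35), parent=9, depth 0.
Iteration 1: join on id=9 -> n36 (id 9, parent=7, depth 1).
Iteration 2: join on id=7 -> n26 (id 7, parent=3, depth 2).
Iteration 3: join on id=3 -> n10 (id 3, parent=2, depth 3).
Iteration 4: join on id=2 -> n4 (id 2, parent=1, depth 4).
Iteration 5: join on id=1 -> n21 (id 1, parent=NULL, depth 5).
Iteration 6: parent is NULL; no match; recursion stops.
depth values: 0, 1, 2, 3, 4, 5; the maximum is 5.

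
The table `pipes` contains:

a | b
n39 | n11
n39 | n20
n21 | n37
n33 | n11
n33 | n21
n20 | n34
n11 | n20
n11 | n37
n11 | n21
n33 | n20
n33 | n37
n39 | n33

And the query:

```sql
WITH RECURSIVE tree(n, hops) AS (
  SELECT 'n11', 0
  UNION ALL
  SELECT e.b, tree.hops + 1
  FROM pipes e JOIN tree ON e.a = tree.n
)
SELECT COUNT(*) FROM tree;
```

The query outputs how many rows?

Base: (n11, hops=0).
Iteration 1: edges from {n11} -> (n20, hops=1), (n21, hops=1), (n37, hops=1).
Iteration 2: edges from {n20,n21,n37} -> (n34, hops=2), (n37, hops=2).
Iteration 3: no outgoing edges from {n34,n37}; recursion stops.
Total rows emitted: 6.

6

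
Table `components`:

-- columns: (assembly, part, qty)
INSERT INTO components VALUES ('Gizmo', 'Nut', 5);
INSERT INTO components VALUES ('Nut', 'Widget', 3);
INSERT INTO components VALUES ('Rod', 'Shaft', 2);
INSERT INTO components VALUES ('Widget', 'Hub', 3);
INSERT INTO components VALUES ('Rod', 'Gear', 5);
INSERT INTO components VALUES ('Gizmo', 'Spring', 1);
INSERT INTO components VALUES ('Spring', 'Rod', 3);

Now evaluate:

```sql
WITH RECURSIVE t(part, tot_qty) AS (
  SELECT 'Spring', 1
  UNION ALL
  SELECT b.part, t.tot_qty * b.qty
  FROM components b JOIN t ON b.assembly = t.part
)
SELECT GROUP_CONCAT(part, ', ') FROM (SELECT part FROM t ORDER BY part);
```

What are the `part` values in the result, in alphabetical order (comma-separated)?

Base: (Spring, tot_qty=1).
Iteration 1: components of {Spring} -> Rod = 1*3 = 3.
Iteration 2: components of {Rod} -> Gear = 3*5 = 15, Shaft = 3*2 = 6.
Iteration 3: no further components; recursion stops.

Gear, Rod, Shaft, Spring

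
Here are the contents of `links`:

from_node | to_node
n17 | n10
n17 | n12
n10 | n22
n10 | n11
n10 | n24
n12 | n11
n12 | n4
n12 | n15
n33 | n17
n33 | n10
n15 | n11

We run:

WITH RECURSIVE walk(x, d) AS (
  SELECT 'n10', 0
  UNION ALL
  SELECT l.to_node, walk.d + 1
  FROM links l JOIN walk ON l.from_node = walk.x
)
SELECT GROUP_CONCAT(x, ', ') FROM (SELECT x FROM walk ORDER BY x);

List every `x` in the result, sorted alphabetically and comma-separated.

Base: (n10, d=0).
Iteration 1: edges from {n10} -> (n11, d=1), (n22, d=1), (n24, d=1).
Iteration 2: no outgoing edges from {n11,n22,n24}; recursion stops.

n10, n11, n22, n24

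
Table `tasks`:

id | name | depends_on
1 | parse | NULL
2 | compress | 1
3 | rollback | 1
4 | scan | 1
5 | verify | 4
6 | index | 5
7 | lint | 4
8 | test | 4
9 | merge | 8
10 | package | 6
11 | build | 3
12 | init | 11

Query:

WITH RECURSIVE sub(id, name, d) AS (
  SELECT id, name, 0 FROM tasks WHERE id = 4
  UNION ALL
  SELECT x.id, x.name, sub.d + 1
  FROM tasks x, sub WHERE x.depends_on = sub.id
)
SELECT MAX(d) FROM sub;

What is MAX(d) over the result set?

3

Base: id=4 (scan) at d 0.
Iteration 1: rows with depends_on in {4} -> verify (id 5, d 1), lint (id 7, d 1), test (id 8, d 1).
Iteration 2: rows with depends_on in {5,7,8} -> index (id 6, d 2), merge (id 9, d 2).
Iteration 3: rows with depends_on in {6,9} -> package (id 10, d 3).
Iteration 4: no rows with depends_on in {10}; recursion stops.
d values: 0, 1, 1, 1, 2, 2, 3; the maximum is 3.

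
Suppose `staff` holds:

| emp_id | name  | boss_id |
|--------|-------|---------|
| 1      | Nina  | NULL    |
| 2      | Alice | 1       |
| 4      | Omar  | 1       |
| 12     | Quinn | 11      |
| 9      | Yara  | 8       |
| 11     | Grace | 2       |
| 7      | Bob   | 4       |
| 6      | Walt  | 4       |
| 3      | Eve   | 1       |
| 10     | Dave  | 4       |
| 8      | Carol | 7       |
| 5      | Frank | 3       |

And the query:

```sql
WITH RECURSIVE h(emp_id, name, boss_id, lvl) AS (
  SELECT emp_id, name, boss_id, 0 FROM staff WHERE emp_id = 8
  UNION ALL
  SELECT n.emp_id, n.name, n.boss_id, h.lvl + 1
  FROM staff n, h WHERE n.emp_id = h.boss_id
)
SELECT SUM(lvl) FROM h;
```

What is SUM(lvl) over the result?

Base: emp_id=8 (Carol), boss_id=7, lvl 0.
Iteration 1: join on emp_id=7 -> Bob (id 7, boss_id=4, lvl 1).
Iteration 2: join on emp_id=4 -> Omar (id 4, boss_id=1, lvl 2).
Iteration 3: join on emp_id=1 -> Nina (id 1, boss_id=NULL, lvl 3).
Iteration 4: boss_id is NULL; no match; recursion stops.
SUM(lvl) = 0 + 1 + 2 + 3 = 6.

6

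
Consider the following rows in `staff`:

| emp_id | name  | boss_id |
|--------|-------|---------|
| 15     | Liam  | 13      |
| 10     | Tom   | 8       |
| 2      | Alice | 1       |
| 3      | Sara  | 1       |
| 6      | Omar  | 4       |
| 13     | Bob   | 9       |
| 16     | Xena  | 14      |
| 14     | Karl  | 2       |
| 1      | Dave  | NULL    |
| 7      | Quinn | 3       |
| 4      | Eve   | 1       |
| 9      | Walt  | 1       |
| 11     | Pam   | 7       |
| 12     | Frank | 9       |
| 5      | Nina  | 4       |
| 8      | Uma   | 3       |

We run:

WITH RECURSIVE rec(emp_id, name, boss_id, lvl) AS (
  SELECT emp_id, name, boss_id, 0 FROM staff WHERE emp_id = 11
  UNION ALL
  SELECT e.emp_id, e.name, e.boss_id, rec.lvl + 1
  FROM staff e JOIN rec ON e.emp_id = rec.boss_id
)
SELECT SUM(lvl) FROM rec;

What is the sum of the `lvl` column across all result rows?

6

Base: emp_id=11 (Pam), boss_id=7, lvl 0.
Iteration 1: join on emp_id=7 -> Quinn (id 7, boss_id=3, lvl 1).
Iteration 2: join on emp_id=3 -> Sara (id 3, boss_id=1, lvl 2).
Iteration 3: join on emp_id=1 -> Dave (id 1, boss_id=NULL, lvl 3).
Iteration 4: boss_id is NULL; no match; recursion stops.
SUM(lvl) = 0 + 1 + 2 + 3 = 6.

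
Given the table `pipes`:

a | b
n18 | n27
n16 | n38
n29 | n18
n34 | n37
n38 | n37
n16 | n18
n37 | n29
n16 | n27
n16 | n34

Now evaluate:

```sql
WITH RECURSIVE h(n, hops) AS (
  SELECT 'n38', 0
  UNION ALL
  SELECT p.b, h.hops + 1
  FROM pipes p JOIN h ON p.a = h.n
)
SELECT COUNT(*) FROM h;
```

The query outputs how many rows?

Base: (n38, hops=0).
Iteration 1: edges from {n38} -> (n37, hops=1).
Iteration 2: edges from {n37} -> (n29, hops=2).
Iteration 3: edges from {n29} -> (n18, hops=3).
Iteration 4: edges from {n18} -> (n27, hops=4).
Iteration 5: no outgoing edges from {n27}; recursion stops.
Total rows emitted: 5.

5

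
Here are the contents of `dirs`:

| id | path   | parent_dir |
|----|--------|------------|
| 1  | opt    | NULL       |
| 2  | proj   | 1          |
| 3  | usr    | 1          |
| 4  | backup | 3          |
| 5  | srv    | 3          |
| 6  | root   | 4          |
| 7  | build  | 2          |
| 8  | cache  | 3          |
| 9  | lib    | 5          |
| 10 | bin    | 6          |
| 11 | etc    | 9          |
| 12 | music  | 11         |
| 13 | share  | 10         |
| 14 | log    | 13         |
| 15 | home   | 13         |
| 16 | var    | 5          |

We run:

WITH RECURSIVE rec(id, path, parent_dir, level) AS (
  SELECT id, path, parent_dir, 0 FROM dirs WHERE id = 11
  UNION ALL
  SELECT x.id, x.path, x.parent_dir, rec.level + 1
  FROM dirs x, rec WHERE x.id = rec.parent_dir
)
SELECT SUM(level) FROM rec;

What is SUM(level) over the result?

10

Base: id=11 (etc), parent_dir=9, level 0.
Iteration 1: join on id=9 -> lib (id 9, parent_dir=5, level 1).
Iteration 2: join on id=5 -> srv (id 5, parent_dir=3, level 2).
Iteration 3: join on id=3 -> usr (id 3, parent_dir=1, level 3).
Iteration 4: join on id=1 -> opt (id 1, parent_dir=NULL, level 4).
Iteration 5: parent_dir is NULL; no match; recursion stops.
SUM(level) = 0 + 1 + 2 + 3 + 4 = 10.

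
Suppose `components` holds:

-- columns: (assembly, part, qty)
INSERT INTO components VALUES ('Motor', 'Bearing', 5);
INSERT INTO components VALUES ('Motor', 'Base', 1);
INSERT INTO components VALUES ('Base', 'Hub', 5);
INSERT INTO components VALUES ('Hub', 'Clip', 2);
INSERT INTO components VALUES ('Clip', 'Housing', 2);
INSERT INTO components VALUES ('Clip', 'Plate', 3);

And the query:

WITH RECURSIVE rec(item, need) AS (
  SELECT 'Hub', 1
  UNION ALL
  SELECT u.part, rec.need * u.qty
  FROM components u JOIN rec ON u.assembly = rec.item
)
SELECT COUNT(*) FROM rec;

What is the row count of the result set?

4

Base: (Hub, need=1).
Iteration 1: components of {Hub} -> Clip = 1*2 = 2.
Iteration 2: components of {Clip} -> Housing = 2*2 = 4, Plate = 2*3 = 6.
Iteration 3: no further components; recursion stops.
Total rows emitted: 4.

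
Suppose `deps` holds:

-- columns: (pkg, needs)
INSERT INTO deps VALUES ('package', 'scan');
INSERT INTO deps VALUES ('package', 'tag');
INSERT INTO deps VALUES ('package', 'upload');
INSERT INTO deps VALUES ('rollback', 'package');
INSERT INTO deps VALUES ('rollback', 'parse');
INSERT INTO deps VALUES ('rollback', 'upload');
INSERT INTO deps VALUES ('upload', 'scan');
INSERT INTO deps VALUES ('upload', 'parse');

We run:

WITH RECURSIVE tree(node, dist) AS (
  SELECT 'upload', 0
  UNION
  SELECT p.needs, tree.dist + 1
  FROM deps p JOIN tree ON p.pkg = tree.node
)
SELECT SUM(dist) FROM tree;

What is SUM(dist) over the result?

Base: (upload, dist=0).
Iteration 1: edges from {upload} -> (parse, dist=1), (scan, dist=1).
Iteration 2: no outgoing edges from {parse,scan}; recursion stops.
SUM(dist) = 0 + 1 + 1 = 2.

2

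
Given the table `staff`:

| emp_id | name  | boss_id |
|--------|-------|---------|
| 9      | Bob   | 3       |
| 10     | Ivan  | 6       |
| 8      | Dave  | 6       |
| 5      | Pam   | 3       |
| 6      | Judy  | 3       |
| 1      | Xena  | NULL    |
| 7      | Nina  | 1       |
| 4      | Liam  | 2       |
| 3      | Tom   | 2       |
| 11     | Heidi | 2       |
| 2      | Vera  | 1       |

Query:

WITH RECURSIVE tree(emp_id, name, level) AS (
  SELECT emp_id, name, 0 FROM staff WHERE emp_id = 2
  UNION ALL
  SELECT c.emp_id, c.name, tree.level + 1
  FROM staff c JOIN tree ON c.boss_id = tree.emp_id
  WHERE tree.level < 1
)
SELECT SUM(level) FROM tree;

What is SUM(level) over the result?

3

Base: emp_id=2 (Vera) at level 0.
Iteration 1: rows with boss_id in {2} -> Tom (id 3, level 1), Liam (id 4, level 1), Heidi (id 11, level 1).
Iteration 2: level < 1 fails for all current rows; recursion stops.
SUM(level) = 0 + 1 + 1 + 1 = 3.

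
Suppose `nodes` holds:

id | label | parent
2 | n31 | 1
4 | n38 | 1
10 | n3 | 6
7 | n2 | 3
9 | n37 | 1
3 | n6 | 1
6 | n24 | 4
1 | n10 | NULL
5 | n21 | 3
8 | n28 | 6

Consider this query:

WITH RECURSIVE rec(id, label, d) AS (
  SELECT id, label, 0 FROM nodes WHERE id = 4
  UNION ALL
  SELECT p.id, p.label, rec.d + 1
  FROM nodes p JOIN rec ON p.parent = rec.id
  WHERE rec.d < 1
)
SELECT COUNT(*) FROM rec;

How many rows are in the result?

Base: id=4 (n38) at d 0.
Iteration 1: rows with parent in {4} -> n24 (id 6, d 1).
Iteration 2: d < 1 fails for all current rows; recursion stops.
Total rows emitted: 2.

2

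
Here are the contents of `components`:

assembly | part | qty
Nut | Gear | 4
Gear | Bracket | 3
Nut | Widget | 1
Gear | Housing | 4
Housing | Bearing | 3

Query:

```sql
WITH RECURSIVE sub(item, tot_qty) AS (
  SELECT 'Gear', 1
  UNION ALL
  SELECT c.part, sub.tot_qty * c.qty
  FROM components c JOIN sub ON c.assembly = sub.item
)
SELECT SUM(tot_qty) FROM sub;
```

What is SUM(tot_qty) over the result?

Base: (Gear, tot_qty=1).
Iteration 1: components of {Gear} -> Bracket = 1*3 = 3, Housing = 1*4 = 4.
Iteration 2: components of {Bracket,Housing} -> Bearing = 4*3 = 12.
Iteration 3: no further components; recursion stops.
SUM(tot_qty) = 1 + 3 + 4 + 12 = 20.

20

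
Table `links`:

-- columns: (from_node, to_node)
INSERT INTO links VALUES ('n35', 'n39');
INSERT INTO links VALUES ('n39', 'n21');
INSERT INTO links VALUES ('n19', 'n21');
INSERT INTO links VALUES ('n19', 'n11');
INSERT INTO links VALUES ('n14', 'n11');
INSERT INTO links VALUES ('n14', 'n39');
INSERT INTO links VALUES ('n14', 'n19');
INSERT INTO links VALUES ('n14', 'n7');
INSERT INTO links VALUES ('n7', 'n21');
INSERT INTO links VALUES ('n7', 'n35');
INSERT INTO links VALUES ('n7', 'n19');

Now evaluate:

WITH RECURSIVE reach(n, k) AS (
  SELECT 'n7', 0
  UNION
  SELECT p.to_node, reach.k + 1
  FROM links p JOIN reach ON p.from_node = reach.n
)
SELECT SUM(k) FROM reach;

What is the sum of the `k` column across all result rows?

12

Base: (n7, k=0).
Iteration 1: edges from {n7} -> (n19, k=1), (n21, k=1), (n35, k=1).
Iteration 2: edges from {n19,n21,n35} -> (n11, k=2), (n21, k=2), (n39, k=2).
Iteration 3: edges from {n11,n21,n39} -> (n21, k=3).
Iteration 4: no outgoing edges from {n21}; recursion stops.
SUM(k) = 0 + 1 + 1 + 1 + 2 + 2 + 2 + 3 = 12.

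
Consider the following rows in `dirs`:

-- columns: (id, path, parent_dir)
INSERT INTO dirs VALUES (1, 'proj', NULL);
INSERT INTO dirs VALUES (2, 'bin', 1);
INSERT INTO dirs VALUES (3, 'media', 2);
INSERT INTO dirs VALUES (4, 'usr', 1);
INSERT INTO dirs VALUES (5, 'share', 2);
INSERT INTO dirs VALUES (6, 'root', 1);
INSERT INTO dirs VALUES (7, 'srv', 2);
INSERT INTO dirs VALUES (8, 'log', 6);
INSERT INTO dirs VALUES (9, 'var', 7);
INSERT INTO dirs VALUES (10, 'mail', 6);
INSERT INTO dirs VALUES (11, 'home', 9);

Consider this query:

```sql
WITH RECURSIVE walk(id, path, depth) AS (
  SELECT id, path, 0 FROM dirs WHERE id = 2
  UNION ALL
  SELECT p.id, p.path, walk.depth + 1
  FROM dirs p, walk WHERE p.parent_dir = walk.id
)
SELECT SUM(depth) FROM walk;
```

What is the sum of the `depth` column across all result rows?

Base: id=2 (bin) at depth 0.
Iteration 1: rows with parent_dir in {2} -> media (id 3, depth 1), share (id 5, depth 1), srv (id 7, depth 1).
Iteration 2: rows with parent_dir in {3,5,7} -> var (id 9, depth 2).
Iteration 3: rows with parent_dir in {9} -> home (id 11, depth 3).
Iteration 4: no rows with parent_dir in {11}; recursion stops.
SUM(depth) = 0 + 1 + 1 + 1 + 2 + 3 = 8.

8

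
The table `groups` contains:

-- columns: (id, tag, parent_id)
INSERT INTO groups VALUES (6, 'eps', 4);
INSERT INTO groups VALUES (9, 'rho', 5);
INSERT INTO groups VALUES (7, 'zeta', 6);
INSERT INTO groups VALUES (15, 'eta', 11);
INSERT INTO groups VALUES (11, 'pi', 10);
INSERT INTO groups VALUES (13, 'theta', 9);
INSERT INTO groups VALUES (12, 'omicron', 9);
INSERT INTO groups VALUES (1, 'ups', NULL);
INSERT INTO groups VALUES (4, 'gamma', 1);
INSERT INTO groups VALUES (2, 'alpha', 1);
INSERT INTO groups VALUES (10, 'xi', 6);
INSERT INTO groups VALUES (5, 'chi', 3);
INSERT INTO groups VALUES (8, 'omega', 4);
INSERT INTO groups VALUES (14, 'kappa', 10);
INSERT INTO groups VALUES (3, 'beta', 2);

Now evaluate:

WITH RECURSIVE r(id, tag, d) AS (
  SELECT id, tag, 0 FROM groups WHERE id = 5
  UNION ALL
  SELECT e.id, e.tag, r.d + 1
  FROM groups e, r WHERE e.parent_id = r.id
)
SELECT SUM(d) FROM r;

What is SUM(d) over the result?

5

Base: id=5 (chi) at d 0.
Iteration 1: rows with parent_id in {5} -> rho (id 9, d 1).
Iteration 2: rows with parent_id in {9} -> omicron (id 12, d 2), theta (id 13, d 2).
Iteration 3: no rows with parent_id in {12,13}; recursion stops.
SUM(d) = 0 + 1 + 2 + 2 = 5.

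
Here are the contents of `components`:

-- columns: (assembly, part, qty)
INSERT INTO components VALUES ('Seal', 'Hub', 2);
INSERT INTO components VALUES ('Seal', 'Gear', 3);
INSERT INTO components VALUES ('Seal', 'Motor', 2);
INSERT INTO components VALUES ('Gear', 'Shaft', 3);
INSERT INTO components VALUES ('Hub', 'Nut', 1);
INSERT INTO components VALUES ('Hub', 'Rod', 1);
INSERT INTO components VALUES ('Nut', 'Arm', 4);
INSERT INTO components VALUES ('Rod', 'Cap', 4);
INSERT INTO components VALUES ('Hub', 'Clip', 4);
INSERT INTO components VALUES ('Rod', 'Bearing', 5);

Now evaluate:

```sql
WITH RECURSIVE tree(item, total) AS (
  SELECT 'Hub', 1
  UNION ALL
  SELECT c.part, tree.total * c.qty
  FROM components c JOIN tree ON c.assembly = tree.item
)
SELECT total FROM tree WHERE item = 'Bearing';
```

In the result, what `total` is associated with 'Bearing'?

5

Base: (Hub, total=1).
Iteration 1: components of {Hub} -> Clip = 1*4 = 4, Nut = 1*1 = 1, Rod = 1*1 = 1.
Iteration 2: components of {Clip,Nut,Rod} -> Arm = 1*4 = 4, Bearing = 1*5 = 5, Cap = 1*4 = 4.
Iteration 3: no further components; recursion stops.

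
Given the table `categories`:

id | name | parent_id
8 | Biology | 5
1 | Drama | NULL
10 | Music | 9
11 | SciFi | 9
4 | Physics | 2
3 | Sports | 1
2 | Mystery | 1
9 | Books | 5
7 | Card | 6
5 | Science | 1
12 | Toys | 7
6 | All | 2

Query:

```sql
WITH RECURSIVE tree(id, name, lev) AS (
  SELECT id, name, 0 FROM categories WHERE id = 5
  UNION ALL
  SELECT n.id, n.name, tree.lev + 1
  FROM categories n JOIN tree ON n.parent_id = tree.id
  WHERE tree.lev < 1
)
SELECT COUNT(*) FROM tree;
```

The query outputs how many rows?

Base: id=5 (Science) at lev 0.
Iteration 1: rows with parent_id in {5} -> Biology (id 8, lev 1), Books (id 9, lev 1).
Iteration 2: lev < 1 fails for all current rows; recursion stops.
Total rows emitted: 3.

3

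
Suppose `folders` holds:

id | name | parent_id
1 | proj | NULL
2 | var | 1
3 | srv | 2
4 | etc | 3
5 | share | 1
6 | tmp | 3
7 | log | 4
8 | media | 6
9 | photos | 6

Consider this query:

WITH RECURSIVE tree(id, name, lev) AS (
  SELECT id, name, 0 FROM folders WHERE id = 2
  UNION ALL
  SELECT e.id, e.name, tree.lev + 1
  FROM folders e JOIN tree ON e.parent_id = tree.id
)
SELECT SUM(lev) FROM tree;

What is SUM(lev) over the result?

Base: id=2 (var) at lev 0.
Iteration 1: rows with parent_id in {2} -> srv (id 3, lev 1).
Iteration 2: rows with parent_id in {3} -> etc (id 4, lev 2), tmp (id 6, lev 2).
Iteration 3: rows with parent_id in {4,6} -> log (id 7, lev 3), media (id 8, lev 3), photos (id 9, lev 3).
Iteration 4: no rows with parent_id in {7,8,9}; recursion stops.
SUM(lev) = 0 + 1 + 2 + 2 + 3 + 3 + 3 = 14.

14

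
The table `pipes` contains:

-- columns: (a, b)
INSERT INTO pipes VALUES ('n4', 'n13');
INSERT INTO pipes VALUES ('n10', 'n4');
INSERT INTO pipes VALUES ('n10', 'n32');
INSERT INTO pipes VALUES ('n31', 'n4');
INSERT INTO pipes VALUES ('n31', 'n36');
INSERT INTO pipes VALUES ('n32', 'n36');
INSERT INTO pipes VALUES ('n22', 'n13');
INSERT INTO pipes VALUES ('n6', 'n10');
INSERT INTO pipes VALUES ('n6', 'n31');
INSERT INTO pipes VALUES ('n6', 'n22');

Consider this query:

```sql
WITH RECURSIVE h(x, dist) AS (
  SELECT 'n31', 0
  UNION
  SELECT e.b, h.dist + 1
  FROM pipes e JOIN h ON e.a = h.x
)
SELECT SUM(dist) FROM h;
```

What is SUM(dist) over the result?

4

Base: (n31, dist=0).
Iteration 1: edges from {n31} -> (n36, dist=1), (n4, dist=1).
Iteration 2: edges from {n36,n4} -> (n13, dist=2).
Iteration 3: no outgoing edges from {n13}; recursion stops.
SUM(dist) = 0 + 1 + 1 + 2 = 4.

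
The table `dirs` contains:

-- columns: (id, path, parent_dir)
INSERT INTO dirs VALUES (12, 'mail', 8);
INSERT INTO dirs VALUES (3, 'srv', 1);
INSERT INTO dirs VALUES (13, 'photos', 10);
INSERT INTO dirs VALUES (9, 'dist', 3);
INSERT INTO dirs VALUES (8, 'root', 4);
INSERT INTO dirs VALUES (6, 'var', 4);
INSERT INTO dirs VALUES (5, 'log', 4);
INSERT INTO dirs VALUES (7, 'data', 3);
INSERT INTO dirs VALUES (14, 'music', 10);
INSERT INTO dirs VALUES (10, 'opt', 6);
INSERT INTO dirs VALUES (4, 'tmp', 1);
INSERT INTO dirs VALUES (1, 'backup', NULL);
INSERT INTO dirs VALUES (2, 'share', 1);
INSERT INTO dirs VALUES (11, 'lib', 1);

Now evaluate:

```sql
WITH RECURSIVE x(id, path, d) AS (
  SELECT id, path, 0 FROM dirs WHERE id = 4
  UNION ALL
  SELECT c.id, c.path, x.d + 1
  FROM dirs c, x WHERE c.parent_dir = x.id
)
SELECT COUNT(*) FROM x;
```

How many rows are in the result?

8

Base: id=4 (tmp) at d 0.
Iteration 1: rows with parent_dir in {4} -> log (id 5, d 1), var (id 6, d 1), root (id 8, d 1).
Iteration 2: rows with parent_dir in {5,6,8} -> opt (id 10, d 2), mail (id 12, d 2).
Iteration 3: rows with parent_dir in {10,12} -> photos (id 13, d 3), music (id 14, d 3).
Iteration 4: no rows with parent_dir in {13,14}; recursion stops.
Total rows emitted: 8.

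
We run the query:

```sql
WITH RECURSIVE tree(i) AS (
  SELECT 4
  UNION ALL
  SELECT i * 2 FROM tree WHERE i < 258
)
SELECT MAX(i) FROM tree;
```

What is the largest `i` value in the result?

512

Base: i=4.
Iteration 1: 4 < 258 holds -> i = 4 * 2 = 8.
Iteration 2: 8 < 258 holds -> i = 8 * 2 = 16.
Iteration 3: 16 < 258 holds -> i = 16 * 2 = 32.
Iteration 4: 32 < 258 holds -> i = 32 * 2 = 64.
Iteration 5: 64 < 258 holds -> i = 64 * 2 = 128.
Iteration 6: 128 < 258 holds -> i = 128 * 2 = 256.
Iteration 7: 256 < 258 holds -> i = 256 * 2 = 512.
Iteration 8: 512 < 258 fails; recursion stops.
i values: 4, 8, 16, 32, 64, 128, 256, 512; the maximum is 512.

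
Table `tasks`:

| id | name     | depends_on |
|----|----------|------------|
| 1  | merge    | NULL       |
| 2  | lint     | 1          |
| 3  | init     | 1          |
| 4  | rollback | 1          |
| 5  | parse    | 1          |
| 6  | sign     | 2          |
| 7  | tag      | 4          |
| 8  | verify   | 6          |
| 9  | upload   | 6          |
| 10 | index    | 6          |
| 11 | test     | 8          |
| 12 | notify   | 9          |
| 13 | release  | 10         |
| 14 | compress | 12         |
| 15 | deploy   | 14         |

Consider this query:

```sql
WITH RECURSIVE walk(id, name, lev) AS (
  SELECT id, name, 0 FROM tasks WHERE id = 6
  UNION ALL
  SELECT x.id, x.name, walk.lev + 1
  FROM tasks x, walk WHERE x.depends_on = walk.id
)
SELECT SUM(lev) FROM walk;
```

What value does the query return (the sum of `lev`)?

Base: id=6 (sign) at lev 0.
Iteration 1: rows with depends_on in {6} -> verify (id 8, lev 1), upload (id 9, lev 1), index (id 10, lev 1).
Iteration 2: rows with depends_on in {8,9,10} -> test (id 11, lev 2), notify (id 12, lev 2), release (id 13, lev 2).
Iteration 3: rows with depends_on in {11,12,13} -> compress (id 14, lev 3).
Iteration 4: rows with depends_on in {14} -> deploy (id 15, lev 4).
Iteration 5: no rows with depends_on in {15}; recursion stops.
SUM(lev) = 0 + 1 + 1 + 1 + 2 + 2 + 2 + 3 + 4 = 16.

16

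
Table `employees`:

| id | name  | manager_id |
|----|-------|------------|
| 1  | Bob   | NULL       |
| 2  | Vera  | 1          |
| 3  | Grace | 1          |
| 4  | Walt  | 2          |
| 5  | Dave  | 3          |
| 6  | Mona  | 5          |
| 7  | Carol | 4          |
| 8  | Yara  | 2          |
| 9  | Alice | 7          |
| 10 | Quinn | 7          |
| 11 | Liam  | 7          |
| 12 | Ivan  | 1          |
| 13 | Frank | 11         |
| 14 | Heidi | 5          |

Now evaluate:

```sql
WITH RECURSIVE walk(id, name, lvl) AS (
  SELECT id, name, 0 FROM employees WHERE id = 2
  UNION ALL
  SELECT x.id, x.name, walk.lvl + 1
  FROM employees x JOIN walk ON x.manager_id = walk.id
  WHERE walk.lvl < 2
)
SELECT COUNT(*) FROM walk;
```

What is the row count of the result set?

4

Base: id=2 (Vera) at lvl 0.
Iteration 1: rows with manager_id in {2} -> Walt (id 4, lvl 1), Yara (id 8, lvl 1).
Iteration 2: rows with manager_id in {4,8} -> Carol (id 7, lvl 2).
Iteration 3: lvl < 2 fails for all current rows; recursion stops.
Total rows emitted: 4.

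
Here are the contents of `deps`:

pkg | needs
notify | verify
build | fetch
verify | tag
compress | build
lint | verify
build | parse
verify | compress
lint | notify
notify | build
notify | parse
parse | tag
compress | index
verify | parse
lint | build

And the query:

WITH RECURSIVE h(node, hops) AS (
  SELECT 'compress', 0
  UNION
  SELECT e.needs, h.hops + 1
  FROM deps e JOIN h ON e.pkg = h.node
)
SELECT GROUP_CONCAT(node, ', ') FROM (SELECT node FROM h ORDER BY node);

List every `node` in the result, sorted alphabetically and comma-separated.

build, compress, fetch, index, parse, tag

Base: (compress, hops=0).
Iteration 1: edges from {compress} -> (build, hops=1), (index, hops=1).
Iteration 2: edges from {build,index} -> (fetch, hops=2), (parse, hops=2).
Iteration 3: edges from {fetch,parse} -> (tag, hops=3).
Iteration 4: no outgoing edges from {tag}; recursion stops.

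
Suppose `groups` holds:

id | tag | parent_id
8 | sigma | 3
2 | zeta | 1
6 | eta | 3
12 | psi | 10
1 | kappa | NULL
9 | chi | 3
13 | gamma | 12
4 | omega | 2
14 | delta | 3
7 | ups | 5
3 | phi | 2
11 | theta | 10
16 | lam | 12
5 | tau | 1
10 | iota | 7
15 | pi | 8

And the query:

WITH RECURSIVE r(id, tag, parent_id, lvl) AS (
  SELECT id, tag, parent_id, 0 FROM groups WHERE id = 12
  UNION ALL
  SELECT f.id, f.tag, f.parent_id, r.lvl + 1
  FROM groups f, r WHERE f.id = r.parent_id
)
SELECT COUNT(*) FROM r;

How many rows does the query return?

5

Base: id=12 (psi), parent_id=10, lvl 0.
Iteration 1: join on id=10 -> iota (id 10, parent_id=7, lvl 1).
Iteration 2: join on id=7 -> ups (id 7, parent_id=5, lvl 2).
Iteration 3: join on id=5 -> tau (id 5, parent_id=1, lvl 3).
Iteration 4: join on id=1 -> kappa (id 1, parent_id=NULL, lvl 4).
Iteration 5: parent_id is NULL; no match; recursion stops.
Total rows emitted: 5.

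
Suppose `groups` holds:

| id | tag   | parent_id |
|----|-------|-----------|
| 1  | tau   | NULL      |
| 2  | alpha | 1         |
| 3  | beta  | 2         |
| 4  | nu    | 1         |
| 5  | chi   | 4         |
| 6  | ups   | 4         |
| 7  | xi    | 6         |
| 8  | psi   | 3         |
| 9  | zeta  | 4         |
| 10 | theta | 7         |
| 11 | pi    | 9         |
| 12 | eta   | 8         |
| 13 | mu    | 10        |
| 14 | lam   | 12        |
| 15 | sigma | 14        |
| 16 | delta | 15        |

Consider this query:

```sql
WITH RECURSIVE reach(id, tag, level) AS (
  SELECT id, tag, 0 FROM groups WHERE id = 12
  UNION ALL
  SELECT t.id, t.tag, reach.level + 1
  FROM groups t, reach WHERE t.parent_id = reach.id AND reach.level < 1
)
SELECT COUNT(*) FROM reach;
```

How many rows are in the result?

Base: id=12 (eta) at level 0.
Iteration 1: rows with parent_id in {12} -> lam (id 14, level 1).
Iteration 2: level < 1 fails for all current rows; recursion stops.
Total rows emitted: 2.

2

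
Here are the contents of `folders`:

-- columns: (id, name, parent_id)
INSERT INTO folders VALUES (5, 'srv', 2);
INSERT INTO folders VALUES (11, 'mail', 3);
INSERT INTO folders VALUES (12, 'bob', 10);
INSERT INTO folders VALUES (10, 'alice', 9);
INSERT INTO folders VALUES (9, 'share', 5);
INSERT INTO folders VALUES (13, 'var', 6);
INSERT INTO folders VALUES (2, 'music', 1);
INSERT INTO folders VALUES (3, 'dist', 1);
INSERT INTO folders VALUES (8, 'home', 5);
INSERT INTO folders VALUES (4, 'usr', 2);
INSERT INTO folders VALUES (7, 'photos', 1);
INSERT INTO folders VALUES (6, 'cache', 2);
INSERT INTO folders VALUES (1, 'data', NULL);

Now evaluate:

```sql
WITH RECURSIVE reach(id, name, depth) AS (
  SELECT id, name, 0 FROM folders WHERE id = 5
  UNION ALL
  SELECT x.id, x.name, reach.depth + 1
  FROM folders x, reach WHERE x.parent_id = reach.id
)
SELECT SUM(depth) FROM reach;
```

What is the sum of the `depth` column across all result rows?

Base: id=5 (srv) at depth 0.
Iteration 1: rows with parent_id in {5} -> home (id 8, depth 1), share (id 9, depth 1).
Iteration 2: rows with parent_id in {8,9} -> alice (id 10, depth 2).
Iteration 3: rows with parent_id in {10} -> bob (id 12, depth 3).
Iteration 4: no rows with parent_id in {12}; recursion stops.
SUM(depth) = 0 + 1 + 1 + 2 + 3 = 7.

7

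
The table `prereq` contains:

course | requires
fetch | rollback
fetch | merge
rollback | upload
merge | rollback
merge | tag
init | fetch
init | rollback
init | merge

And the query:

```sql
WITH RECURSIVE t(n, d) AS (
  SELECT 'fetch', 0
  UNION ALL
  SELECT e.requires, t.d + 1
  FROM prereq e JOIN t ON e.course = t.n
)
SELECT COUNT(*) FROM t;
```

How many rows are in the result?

7

Base: (fetch, d=0).
Iteration 1: edges from {fetch} -> (merge, d=1), (rollback, d=1).
Iteration 2: edges from {merge,rollback} -> (rollback, d=2), (tag, d=2), (upload, d=2).
Iteration 3: edges from {rollback,tag,upload} -> (upload, d=3).
Iteration 4: no outgoing edges from {upload}; recursion stops.
Total rows emitted: 7.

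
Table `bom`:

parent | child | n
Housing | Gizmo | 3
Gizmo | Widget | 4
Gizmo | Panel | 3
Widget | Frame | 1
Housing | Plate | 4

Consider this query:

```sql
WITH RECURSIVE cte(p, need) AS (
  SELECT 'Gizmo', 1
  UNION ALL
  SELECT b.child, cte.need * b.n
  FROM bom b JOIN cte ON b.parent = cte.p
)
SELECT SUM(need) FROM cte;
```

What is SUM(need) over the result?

Base: (Gizmo, need=1).
Iteration 1: components of {Gizmo} -> Panel = 1*3 = 3, Widget = 1*4 = 4.
Iteration 2: components of {Panel,Widget} -> Frame = 4*1 = 4.
Iteration 3: no further components; recursion stops.
SUM(need) = 1 + 4 + 3 + 4 = 12.

12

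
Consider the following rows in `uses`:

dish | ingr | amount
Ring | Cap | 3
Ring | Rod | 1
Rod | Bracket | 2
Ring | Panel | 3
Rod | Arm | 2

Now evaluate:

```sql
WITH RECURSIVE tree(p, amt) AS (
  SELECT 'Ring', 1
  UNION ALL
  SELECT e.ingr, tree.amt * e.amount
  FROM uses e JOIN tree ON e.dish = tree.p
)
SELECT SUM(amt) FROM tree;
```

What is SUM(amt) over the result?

12

Base: (Ring, amt=1).
Iteration 1: components of {Ring} -> Cap = 1*3 = 3, Panel = 1*3 = 3, Rod = 1*1 = 1.
Iteration 2: components of {Cap,Panel,Rod} -> Arm = 1*2 = 2, Bracket = 1*2 = 2.
Iteration 3: no further components; recursion stops.
SUM(amt) = 1 + 3 + 1 + 3 + 2 + 2 = 12.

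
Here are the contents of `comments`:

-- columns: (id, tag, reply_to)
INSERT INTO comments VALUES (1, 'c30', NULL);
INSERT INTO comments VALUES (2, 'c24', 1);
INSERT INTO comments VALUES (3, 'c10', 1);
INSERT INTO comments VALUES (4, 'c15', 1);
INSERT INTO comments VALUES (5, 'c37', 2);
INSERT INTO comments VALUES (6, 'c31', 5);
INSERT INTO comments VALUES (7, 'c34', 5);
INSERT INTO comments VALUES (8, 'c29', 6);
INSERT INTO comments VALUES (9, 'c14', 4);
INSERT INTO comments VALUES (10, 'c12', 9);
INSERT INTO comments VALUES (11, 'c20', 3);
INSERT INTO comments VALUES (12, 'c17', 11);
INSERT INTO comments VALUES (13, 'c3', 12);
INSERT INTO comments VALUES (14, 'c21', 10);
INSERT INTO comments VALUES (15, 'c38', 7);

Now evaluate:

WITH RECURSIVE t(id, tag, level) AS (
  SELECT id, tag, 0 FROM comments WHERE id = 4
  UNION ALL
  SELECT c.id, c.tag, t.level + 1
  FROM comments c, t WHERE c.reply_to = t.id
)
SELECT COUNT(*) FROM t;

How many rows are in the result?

Base: id=4 (c15) at level 0.
Iteration 1: rows with reply_to in {4} -> c14 (id 9, level 1).
Iteration 2: rows with reply_to in {9} -> c12 (id 10, level 2).
Iteration 3: rows with reply_to in {10} -> c21 (id 14, level 3).
Iteration 4: no rows with reply_to in {14}; recursion stops.
Total rows emitted: 4.

4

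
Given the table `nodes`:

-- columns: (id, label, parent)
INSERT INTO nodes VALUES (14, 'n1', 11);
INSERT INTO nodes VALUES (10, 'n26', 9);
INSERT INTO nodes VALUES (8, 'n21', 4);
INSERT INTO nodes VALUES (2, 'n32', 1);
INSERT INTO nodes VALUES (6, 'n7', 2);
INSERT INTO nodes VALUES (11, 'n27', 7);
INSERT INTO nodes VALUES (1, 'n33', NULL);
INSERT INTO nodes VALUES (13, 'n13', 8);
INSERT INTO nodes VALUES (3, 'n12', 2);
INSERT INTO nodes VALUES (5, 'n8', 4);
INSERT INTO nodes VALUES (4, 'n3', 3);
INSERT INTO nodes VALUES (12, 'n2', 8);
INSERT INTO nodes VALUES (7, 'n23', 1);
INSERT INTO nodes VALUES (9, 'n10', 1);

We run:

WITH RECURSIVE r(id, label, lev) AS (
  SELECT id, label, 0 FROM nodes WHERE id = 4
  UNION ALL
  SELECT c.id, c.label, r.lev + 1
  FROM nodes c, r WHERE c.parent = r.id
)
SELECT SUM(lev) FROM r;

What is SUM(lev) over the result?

Base: id=4 (n3) at lev 0.
Iteration 1: rows with parent in {4} -> n8 (id 5, lev 1), n21 (id 8, lev 1).
Iteration 2: rows with parent in {5,8} -> n2 (id 12, lev 2), n13 (id 13, lev 2).
Iteration 3: no rows with parent in {12,13}; recursion stops.
SUM(lev) = 0 + 1 + 1 + 2 + 2 = 6.

6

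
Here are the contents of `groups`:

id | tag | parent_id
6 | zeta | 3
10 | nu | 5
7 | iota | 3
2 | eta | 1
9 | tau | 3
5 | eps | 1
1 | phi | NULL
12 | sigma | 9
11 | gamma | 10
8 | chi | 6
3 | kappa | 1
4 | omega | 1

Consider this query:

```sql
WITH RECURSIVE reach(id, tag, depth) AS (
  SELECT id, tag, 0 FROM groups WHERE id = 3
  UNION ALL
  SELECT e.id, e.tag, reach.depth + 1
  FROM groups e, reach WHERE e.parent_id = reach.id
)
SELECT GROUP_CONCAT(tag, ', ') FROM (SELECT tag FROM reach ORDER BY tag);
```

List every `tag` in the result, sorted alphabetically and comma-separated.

chi, iota, kappa, sigma, tau, zeta

Base: id=3 (kappa) at depth 0.
Iteration 1: rows with parent_id in {3} -> zeta (id 6, depth 1), iota (id 7, depth 1), tau (id 9, depth 1).
Iteration 2: rows with parent_id in {6,7,9} -> chi (id 8, depth 2), sigma (id 12, depth 2).
Iteration 3: no rows with parent_id in {8,12}; recursion stops.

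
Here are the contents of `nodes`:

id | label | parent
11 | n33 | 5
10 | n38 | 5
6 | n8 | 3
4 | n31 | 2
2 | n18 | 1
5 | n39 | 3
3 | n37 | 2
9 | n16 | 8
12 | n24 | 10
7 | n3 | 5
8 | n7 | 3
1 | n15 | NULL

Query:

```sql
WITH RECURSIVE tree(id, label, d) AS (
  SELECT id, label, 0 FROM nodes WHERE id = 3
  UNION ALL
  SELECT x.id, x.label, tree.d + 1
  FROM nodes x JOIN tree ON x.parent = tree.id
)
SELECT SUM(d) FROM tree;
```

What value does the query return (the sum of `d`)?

14

Base: id=3 (n37) at d 0.
Iteration 1: rows with parent in {3} -> n39 (id 5, d 1), n8 (id 6, d 1), n7 (id 8, d 1).
Iteration 2: rows with parent in {5,6,8} -> n3 (id 7, d 2), n16 (id 9, d 2), n38 (id 10, d 2), n33 (id 11, d 2).
Iteration 3: rows with parent in {7,9,10,11} -> n24 (id 12, d 3).
Iteration 4: no rows with parent in {12}; recursion stops.
SUM(d) = 0 + 1 + 1 + 1 + 2 + 2 + 2 + 2 + 3 = 14.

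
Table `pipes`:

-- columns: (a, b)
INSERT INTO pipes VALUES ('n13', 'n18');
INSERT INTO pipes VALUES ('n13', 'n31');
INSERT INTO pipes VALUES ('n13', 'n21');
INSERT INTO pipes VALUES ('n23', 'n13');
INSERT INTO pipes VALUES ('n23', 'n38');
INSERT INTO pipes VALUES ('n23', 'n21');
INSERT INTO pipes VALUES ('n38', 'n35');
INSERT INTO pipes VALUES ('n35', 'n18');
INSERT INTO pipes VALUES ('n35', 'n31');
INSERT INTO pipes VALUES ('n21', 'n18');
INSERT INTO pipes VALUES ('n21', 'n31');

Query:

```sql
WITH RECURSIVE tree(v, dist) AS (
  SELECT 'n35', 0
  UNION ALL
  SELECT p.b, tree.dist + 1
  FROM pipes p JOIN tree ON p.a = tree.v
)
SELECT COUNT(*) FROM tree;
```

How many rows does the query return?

Base: (n35, dist=0).
Iteration 1: edges from {n35} -> (n18, dist=1), (n31, dist=1).
Iteration 2: no outgoing edges from {n18,n31}; recursion stops.
Total rows emitted: 3.

3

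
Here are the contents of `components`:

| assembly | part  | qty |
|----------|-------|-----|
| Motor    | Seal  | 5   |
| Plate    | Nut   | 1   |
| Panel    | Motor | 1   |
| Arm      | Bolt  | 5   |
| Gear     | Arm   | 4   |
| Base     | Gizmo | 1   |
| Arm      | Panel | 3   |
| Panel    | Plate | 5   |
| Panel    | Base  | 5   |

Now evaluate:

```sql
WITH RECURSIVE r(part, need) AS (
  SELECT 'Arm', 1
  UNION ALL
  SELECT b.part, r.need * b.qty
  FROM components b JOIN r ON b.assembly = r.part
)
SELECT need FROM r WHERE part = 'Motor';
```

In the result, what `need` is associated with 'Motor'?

3

Base: (Arm, need=1).
Iteration 1: components of {Arm} -> Bolt = 1*5 = 5, Panel = 1*3 = 3.
Iteration 2: components of {Bolt,Panel} -> Base = 3*5 = 15, Motor = 3*1 = 3, Plate = 3*5 = 15.
Iteration 3: components of {Base,Motor,Plate} -> Gizmo = 15*1 = 15, Nut = 15*1 = 15, Seal = 3*5 = 15.
Iteration 4: no further components; recursion stops.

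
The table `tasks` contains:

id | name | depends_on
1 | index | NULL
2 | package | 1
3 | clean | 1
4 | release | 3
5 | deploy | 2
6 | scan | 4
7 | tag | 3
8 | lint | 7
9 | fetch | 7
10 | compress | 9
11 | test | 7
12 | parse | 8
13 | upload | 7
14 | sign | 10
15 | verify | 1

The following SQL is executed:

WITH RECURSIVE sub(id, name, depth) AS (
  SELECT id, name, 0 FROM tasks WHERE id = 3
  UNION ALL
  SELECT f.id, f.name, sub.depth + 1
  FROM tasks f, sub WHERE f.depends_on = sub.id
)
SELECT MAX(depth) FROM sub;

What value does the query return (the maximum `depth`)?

Base: id=3 (clean) at depth 0.
Iteration 1: rows with depends_on in {3} -> release (id 4, depth 1), tag (id 7, depth 1).
Iteration 2: rows with depends_on in {4,7} -> scan (id 6, depth 2), lint (id 8, depth 2), fetch (id 9, depth 2), test (id 11, depth 2), upload (id 13, depth 2).
Iteration 3: rows with depends_on in {6,8,9,11,13} -> compress (id 10, depth 3), parse (id 12, depth 3).
Iteration 4: rows with depends_on in {10,12} -> sign (id 14, depth 4).
Iteration 5: no rows with depends_on in {14}; recursion stops.
depth values: 0, 1, 1, 2, 2, 2, 2, 2, 3, 3, 4; the maximum is 4.

4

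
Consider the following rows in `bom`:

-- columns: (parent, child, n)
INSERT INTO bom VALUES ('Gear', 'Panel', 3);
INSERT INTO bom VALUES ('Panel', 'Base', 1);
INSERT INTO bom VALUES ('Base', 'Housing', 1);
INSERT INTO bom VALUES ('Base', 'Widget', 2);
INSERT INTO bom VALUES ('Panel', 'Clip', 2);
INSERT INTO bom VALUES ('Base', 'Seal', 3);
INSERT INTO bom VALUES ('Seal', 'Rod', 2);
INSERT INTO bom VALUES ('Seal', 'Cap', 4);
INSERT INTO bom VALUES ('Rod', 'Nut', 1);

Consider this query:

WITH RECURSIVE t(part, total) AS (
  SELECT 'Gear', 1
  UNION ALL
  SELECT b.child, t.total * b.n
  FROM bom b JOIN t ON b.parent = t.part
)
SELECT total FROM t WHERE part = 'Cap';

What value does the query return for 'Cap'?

36

Base: (Gear, total=1).
Iteration 1: components of {Gear} -> Panel = 1*3 = 3.
Iteration 2: components of {Panel} -> Base = 3*1 = 3, Clip = 3*2 = 6.
Iteration 3: components of {Base,Clip} -> Housing = 3*1 = 3, Seal = 3*3 = 9, Widget = 3*2 = 6.
Iteration 4: components of {Housing,Seal,Widget} -> Cap = 9*4 = 36, Rod = 9*2 = 18.
Iteration 5: components of {Cap,Rod} -> Nut = 18*1 = 18.
Iteration 6: no further components; recursion stops.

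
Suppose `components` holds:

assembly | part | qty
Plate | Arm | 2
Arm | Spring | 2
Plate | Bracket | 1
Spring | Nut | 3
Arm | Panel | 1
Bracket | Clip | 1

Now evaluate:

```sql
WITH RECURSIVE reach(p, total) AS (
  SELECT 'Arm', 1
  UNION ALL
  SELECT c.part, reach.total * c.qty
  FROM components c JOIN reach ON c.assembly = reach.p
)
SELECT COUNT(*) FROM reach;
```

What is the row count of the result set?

Base: (Arm, total=1).
Iteration 1: components of {Arm} -> Panel = 1*1 = 1, Spring = 1*2 = 2.
Iteration 2: components of {Panel,Spring} -> Nut = 2*3 = 6.
Iteration 3: no further components; recursion stops.
Total rows emitted: 4.

4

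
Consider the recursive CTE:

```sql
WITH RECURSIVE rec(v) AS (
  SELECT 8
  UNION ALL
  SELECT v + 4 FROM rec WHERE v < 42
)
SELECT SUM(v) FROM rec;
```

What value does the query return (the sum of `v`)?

Base: v=8.
Iteration 1: 8 < 42 holds -> v = 8 + 4 = 12.
Iteration 2: 12 < 42 holds -> v = 12 + 4 = 16.
Iteration 3: 16 < 42 holds -> v = 16 + 4 = 20.
Iteration 4: 20 < 42 holds -> v = 20 + 4 = 24.
Iteration 5: 24 < 42 holds -> v = 24 + 4 = 28.
Iteration 6: 28 < 42 holds -> v = 28 + 4 = 32.
Iteration 7: 32 < 42 holds -> v = 32 + 4 = 36.
Iteration 8: 36 < 42 holds -> v = 36 + 4 = 40.
Iteration 9: 40 < 42 holds -> v = 40 + 4 = 44.
Iteration 10: 44 < 42 fails; recursion stops.
SUM(v) = 8 + 12 + 16 + 20 + 24 + 28 + 32 + 36 + 40 + 44 = 260.

260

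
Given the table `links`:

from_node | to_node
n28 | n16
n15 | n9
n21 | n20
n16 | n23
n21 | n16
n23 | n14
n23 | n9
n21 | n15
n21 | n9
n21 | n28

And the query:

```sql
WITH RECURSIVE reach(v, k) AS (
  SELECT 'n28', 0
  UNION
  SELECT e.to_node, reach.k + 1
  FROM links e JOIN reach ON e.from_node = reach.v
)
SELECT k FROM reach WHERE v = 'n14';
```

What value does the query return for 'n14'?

3

Base: (n28, k=0).
Iteration 1: edges from {n28} -> (n16, k=1).
Iteration 2: edges from {n16} -> (n23, k=2).
Iteration 3: edges from {n23} -> (n14, k=3), (n9, k=3).
Iteration 4: no outgoing edges from {n14,n9}; recursion stops.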